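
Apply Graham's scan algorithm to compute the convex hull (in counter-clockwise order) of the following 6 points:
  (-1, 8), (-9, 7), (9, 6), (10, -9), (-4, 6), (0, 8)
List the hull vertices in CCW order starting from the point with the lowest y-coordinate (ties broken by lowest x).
Hull (CCW) = [(10, -9), (9, 6), (0, 8), (-1, 8), (-9, 7)]

Graham scan procedure:
  1. Find the pivot p₀ = point with lowest y (tie → lowest x): (10, -9).
  2. Sort the remaining points by polar angle around p₀.
  3. Walk through sorted points, maintaining a stack; pop the top while the last three entries make a non-left turn (cross product ≤ 0).
  4. Final stack is the convex hull in CCW order: (10, -9), (9, 6), (0, 8), (-1, 8), (-9, 7).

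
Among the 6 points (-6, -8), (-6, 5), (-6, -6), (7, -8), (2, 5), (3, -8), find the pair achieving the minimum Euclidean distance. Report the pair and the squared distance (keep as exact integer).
Pair = ((-6, -8), (-6, -6)); squared distance = 4

Compute all C(6, 2) = 15 pairwise squared distances (x_i − x_j)² + (y_i − y_j)². The minimum is 4, attained by the pair ((-6, -8), (-6, -6)).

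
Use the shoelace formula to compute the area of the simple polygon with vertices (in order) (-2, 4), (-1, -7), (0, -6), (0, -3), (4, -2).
Area = 24

Shoelace formula: Area = (1/2) |Σ_i (x_i · y_{i+1} − x_{i+1} · y_i)| (indices mod n). Compute each cross term:
  (-2)(-7) − (-1)(4) = 18
  (-1)(-6) − (0)(-7) = 6
  (0)(-3) − (0)(-6) = 0
  (0)(-2) − (4)(-3) = 12
  (4)(4) − (-2)(-2) = 12
Sum = 48, so (signed) Area = 48/2 = 24, |Area| = 24.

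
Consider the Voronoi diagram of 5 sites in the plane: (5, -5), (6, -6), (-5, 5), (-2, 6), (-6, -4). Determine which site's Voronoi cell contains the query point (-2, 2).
Nearest site = (-2, 6)

The Voronoi cell of site s contains exactly those query points closer to s than to any other site. Compute squared distances from q = (-2, 2) to each site:
  (-2 − -2)² + (6 − 2)² = 16
  (-5 − -2)² + (5 − 2)² = 18
  (-6 − -2)² + (-4 − 2)² = 52
  (5 − -2)² + (-5 − 2)² = 98
  (6 − -2)² + (-6 − 2)² = 128
Minimum is attained by (-2, 6), so q lies in its Voronoi cell.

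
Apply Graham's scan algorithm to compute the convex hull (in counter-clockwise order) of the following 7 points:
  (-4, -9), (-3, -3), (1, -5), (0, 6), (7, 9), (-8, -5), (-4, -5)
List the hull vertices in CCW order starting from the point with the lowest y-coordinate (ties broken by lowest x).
Hull (CCW) = [(-4, -9), (1, -5), (7, 9), (0, 6), (-8, -5)]

Graham scan procedure:
  1. Find the pivot p₀ = point with lowest y (tie → lowest x): (-4, -9).
  2. Sort the remaining points by polar angle around p₀.
  3. Walk through sorted points, maintaining a stack; pop the top while the last three entries make a non-left turn (cross product ≤ 0).
  4. Final stack is the convex hull in CCW order: (-4, -9), (1, -5), (7, 9), (0, 6), (-8, -5).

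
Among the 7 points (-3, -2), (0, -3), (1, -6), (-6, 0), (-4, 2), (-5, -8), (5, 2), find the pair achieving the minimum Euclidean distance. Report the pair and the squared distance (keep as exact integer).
Pair = ((-6, 0), (-4, 2)); squared distance = 8

Compute all C(7, 2) = 21 pairwise squared distances (x_i − x_j)² + (y_i − y_j)². The minimum is 8, attained by the pair ((-6, 0), (-4, 2)).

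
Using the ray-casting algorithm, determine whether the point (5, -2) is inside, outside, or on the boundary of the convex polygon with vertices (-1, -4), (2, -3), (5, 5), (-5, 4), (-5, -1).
The point (5, -2) lies strictly outside the polygon

Cast a horizontal ray to the right from the query point and count how many polygon edges it crosses (each edge strictly once or zero times, handled with the usual half-open convention). 
Parity of crossings → even ⇒ outside.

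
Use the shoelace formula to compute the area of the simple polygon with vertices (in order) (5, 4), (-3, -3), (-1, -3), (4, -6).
Area = 67/2

Shoelace formula: Area = (1/2) |Σ_i (x_i · y_{i+1} − x_{i+1} · y_i)| (indices mod n). Compute each cross term:
  (5)(-3) − (-3)(4) = -3
  (-3)(-3) − (-1)(-3) = 6
  (-1)(-6) − (4)(-3) = 18
  (4)(4) − (5)(-6) = 46
Sum = 67, so (signed) Area = 67/2 = 67/2, |Area| = 67/2.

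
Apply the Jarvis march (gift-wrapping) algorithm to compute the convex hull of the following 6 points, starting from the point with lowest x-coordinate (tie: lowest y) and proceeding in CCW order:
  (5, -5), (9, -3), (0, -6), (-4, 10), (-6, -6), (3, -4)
Hull (CCW) = [(-6, -6), (0, -6), (5, -5), (9, -3), (-4, 10)]

Jarvis march: at each step, from the current hull vertex p, select the next vertex q as the point such that every other point lies strictly to the left of (or on) the directed line p → q. (Equivalently: for every other point r, the cross product (q − p) × (r − p) ≥ 0.)
Starting point (lowest x, tie lowest y): (-6, -6). Wrap until returning to start. Resulting hull: (-6, -6), (0, -6), (5, -5), (9, -3), (-4, 10).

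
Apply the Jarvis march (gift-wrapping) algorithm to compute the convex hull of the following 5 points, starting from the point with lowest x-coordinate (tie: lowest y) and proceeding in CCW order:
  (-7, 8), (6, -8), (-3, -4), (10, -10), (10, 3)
Hull (CCW) = [(-7, 8), (-3, -4), (10, -10), (10, 3)]

Jarvis march: at each step, from the current hull vertex p, select the next vertex q as the point such that every other point lies strictly to the left of (or on) the directed line p → q. (Equivalently: for every other point r, the cross product (q − p) × (r − p) ≥ 0.)
Starting point (lowest x, tie lowest y): (-7, 8). Wrap until returning to start. Resulting hull: (-7, 8), (-3, -4), (10, -10), (10, 3).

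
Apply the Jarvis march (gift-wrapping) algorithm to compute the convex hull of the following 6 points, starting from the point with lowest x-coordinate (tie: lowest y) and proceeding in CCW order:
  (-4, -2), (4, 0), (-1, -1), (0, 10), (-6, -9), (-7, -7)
Hull (CCW) = [(-7, -7), (-6, -9), (4, 0), (0, 10)]

Jarvis march: at each step, from the current hull vertex p, select the next vertex q as the point such that every other point lies strictly to the left of (or on) the directed line p → q. (Equivalently: for every other point r, the cross product (q − p) × (r − p) ≥ 0.)
Starting point (lowest x, tie lowest y): (-7, -7). Wrap until returning to start. Resulting hull: (-7, -7), (-6, -9), (4, 0), (0, 10).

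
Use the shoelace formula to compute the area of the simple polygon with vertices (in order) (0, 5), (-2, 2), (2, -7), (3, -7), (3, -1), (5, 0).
Area = 75/2

Shoelace formula: Area = (1/2) |Σ_i (x_i · y_{i+1} − x_{i+1} · y_i)| (indices mod n). Compute each cross term:
  (0)(2) − (-2)(5) = 10
  (-2)(-7) − (2)(2) = 10
  (2)(-7) − (3)(-7) = 7
  (3)(-1) − (3)(-7) = 18
  (3)(0) − (5)(-1) = 5
  (5)(5) − (0)(0) = 25
Sum = 75, so (signed) Area = 75/2 = 75/2, |Area| = 75/2.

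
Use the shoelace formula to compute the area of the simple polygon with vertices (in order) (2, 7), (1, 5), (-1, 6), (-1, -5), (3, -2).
Area = 67/2

Shoelace formula: Area = (1/2) |Σ_i (x_i · y_{i+1} − x_{i+1} · y_i)| (indices mod n). Compute each cross term:
  (2)(5) − (1)(7) = 3
  (1)(6) − (-1)(5) = 11
  (-1)(-5) − (-1)(6) = 11
  (-1)(-2) − (3)(-5) = 17
  (3)(7) − (2)(-2) = 25
Sum = 67, so (signed) Area = 67/2 = 67/2, |Area| = 67/2.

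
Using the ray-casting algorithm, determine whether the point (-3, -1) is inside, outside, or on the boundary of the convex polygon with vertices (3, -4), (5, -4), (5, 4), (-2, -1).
The point (-3, -1) lies strictly outside the polygon

Cast a horizontal ray to the right from the query point and count how many polygon edges it crosses (each edge strictly once or zero times, handled with the usual half-open convention). 
Parity of crossings → even ⇒ outside.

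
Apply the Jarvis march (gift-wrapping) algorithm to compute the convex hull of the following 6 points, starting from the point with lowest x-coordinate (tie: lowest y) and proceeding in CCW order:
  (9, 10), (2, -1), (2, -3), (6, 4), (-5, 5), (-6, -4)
Hull (CCW) = [(-6, -4), (2, -3), (6, 4), (9, 10), (-5, 5)]

Jarvis march: at each step, from the current hull vertex p, select the next vertex q as the point such that every other point lies strictly to the left of (or on) the directed line p → q. (Equivalently: for every other point r, the cross product (q − p) × (r − p) ≥ 0.)
Starting point (lowest x, tie lowest y): (-6, -4). Wrap until returning to start. Resulting hull: (-6, -4), (2, -3), (6, 4), (9, 10), (-5, 5).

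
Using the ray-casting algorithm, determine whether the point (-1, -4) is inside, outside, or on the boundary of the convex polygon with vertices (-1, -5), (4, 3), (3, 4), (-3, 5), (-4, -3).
The point (-1, -4) lies strictly inside the polygon

Cast a horizontal ray to the right from the query point and count how many polygon edges it crosses (each edge strictly once or zero times, handled with the usual half-open convention). 
Parity of crossings → odd ⇒ inside.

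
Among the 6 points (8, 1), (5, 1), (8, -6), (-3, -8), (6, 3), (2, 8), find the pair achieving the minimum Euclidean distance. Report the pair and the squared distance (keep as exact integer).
Pair = ((5, 1), (6, 3)); squared distance = 5

Compute all C(6, 2) = 15 pairwise squared distances (x_i − x_j)² + (y_i − y_j)². The minimum is 5, attained by the pair ((5, 1), (6, 3)).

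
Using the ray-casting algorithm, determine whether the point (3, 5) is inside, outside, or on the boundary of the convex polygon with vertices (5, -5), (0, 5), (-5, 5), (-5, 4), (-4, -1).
The point (3, 5) lies strictly outside the polygon

Cast a horizontal ray to the right from the query point and count how many polygon edges it crosses (each edge strictly once or zero times, handled with the usual half-open convention). 
Parity of crossings → even ⇒ outside.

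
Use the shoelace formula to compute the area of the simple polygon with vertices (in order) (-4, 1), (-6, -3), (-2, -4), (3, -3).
Area = 45/2

Shoelace formula: Area = (1/2) |Σ_i (x_i · y_{i+1} − x_{i+1} · y_i)| (indices mod n). Compute each cross term:
  (-4)(-3) − (-6)(1) = 18
  (-6)(-4) − (-2)(-3) = 18
  (-2)(-3) − (3)(-4) = 18
  (3)(1) − (-4)(-3) = -9
Sum = 45, so (signed) Area = 45/2 = 45/2, |Area| = 45/2.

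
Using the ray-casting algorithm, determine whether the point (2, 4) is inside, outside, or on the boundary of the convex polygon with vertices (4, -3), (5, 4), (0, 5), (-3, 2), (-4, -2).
The point (2, 4) lies strictly inside the polygon

Cast a horizontal ray to the right from the query point and count how many polygon edges it crosses (each edge strictly once or zero times, handled with the usual half-open convention). 
Parity of crossings → odd ⇒ inside.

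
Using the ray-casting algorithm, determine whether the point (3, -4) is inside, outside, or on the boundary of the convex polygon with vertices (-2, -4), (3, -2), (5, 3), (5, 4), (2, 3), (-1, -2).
The point (3, -4) lies strictly outside the polygon

Cast a horizontal ray to the right from the query point and count how many polygon edges it crosses (each edge strictly once or zero times, handled with the usual half-open convention). 
Parity of crossings → even ⇒ outside.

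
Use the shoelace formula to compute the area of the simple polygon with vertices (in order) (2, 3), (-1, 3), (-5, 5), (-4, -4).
Area = 55/2

Shoelace formula: Area = (1/2) |Σ_i (x_i · y_{i+1} − x_{i+1} · y_i)| (indices mod n). Compute each cross term:
  (2)(3) − (-1)(3) = 9
  (-1)(5) − (-5)(3) = 10
  (-5)(-4) − (-4)(5) = 40
  (-4)(3) − (2)(-4) = -4
Sum = 55, so (signed) Area = 55/2 = 55/2, |Area| = 55/2.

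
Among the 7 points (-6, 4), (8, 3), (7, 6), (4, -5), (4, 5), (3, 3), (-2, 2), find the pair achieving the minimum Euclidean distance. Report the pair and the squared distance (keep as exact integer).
Pair = ((4, 5), (3, 3)); squared distance = 5

Compute all C(7, 2) = 21 pairwise squared distances (x_i − x_j)² + (y_i − y_j)². The minimum is 5, attained by the pair ((4, 5), (3, 3)).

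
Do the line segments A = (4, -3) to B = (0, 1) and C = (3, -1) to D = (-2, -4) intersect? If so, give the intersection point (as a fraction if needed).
Yes; intersection at (19/8, -11/8) (t = 13/32 on AB, s = 1/8 on CD)

Parametrize AB as A + t(B − A) = (4 + -4 t, -3 + 4 t) and CD as C + s(D − C) = (3 + -5 s, -1 + -3 s). Solve the linear system for (t, s). Determinant = -32 ≠ 0, so a unique intersection of the containing lines exists. Solution: t = 13/32, s = 1/8 — both in [0, 1], so the segments cross. Intersection point: (19/8, -11/8).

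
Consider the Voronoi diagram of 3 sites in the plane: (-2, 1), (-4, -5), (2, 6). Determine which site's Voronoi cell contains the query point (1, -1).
Nearest site = (-2, 1)

The Voronoi cell of site s contains exactly those query points closer to s than to any other site. Compute squared distances from q = (1, -1) to each site:
  (-2 − 1)² + (1 − -1)² = 13
  (-4 − 1)² + (-5 − -1)² = 41
  (2 − 1)² + (6 − -1)² = 50
Minimum is attained by (-2, 1), so q lies in its Voronoi cell.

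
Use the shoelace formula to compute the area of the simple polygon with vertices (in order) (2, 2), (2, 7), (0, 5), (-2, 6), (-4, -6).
Area = 35

Shoelace formula: Area = (1/2) |Σ_i (x_i · y_{i+1} − x_{i+1} · y_i)| (indices mod n). Compute each cross term:
  (2)(7) − (2)(2) = 10
  (2)(5) − (0)(7) = 10
  (0)(6) − (-2)(5) = 10
  (-2)(-6) − (-4)(6) = 36
  (-4)(2) − (2)(-6) = 4
Sum = 70, so (signed) Area = 70/2 = 35, |Area| = 35.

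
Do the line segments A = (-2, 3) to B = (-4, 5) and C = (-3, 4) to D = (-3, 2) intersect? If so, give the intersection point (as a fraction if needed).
Yes; intersection at (-3, 4) (t = 1/2 on AB, s = 0 on CD)

Parametrize AB as A + t(B − A) = (-2 + -2 t, 3 + 2 t) and CD as C + s(D − C) = (-3 + 0 s, 4 + -2 s). Solve the linear system for (t, s). Determinant = -4 ≠ 0, so a unique intersection of the containing lines exists. Solution: t = 1/2, s = 0 — both in [0, 1], so the segments cross. Intersection point: (-3, 4).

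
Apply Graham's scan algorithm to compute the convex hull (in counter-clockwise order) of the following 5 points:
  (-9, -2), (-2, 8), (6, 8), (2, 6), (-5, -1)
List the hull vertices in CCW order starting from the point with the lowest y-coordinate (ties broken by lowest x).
Hull (CCW) = [(-9, -2), (-5, -1), (6, 8), (-2, 8)]

Graham scan procedure:
  1. Find the pivot p₀ = point with lowest y (tie → lowest x): (-9, -2).
  2. Sort the remaining points by polar angle around p₀.
  3. Walk through sorted points, maintaining a stack; pop the top while the last three entries make a non-left turn (cross product ≤ 0).
  4. Final stack is the convex hull in CCW order: (-9, -2), (-5, -1), (6, 8), (-2, 8).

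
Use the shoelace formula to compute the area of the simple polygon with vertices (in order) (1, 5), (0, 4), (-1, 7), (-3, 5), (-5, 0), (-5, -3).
Area = 21

Shoelace formula: Area = (1/2) |Σ_i (x_i · y_{i+1} − x_{i+1} · y_i)| (indices mod n). Compute each cross term:
  (1)(4) − (0)(5) = 4
  (0)(7) − (-1)(4) = 4
  (-1)(5) − (-3)(7) = 16
  (-3)(0) − (-5)(5) = 25
  (-5)(-3) − (-5)(0) = 15
  (-5)(5) − (1)(-3) = -22
Sum = 42, so (signed) Area = 42/2 = 21, |Area| = 21.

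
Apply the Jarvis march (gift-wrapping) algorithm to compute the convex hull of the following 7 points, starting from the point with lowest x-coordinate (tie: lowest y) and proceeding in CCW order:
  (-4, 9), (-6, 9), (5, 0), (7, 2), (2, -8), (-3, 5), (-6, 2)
Hull (CCW) = [(-6, 2), (2, -8), (7, 2), (-4, 9), (-6, 9)]

Jarvis march: at each step, from the current hull vertex p, select the next vertex q as the point such that every other point lies strictly to the left of (or on) the directed line p → q. (Equivalently: for every other point r, the cross product (q − p) × (r − p) ≥ 0.)
Starting point (lowest x, tie lowest y): (-6, 2). Wrap until returning to start. Resulting hull: (-6, 2), (2, -8), (7, 2), (-4, 9), (-6, 9).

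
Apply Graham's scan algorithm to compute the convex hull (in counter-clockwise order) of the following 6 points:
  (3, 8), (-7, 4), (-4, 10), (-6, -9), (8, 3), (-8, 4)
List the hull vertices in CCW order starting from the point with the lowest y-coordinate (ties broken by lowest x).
Hull (CCW) = [(-6, -9), (8, 3), (3, 8), (-4, 10), (-8, 4)]

Graham scan procedure:
  1. Find the pivot p₀ = point with lowest y (tie → lowest x): (-6, -9).
  2. Sort the remaining points by polar angle around p₀.
  3. Walk through sorted points, maintaining a stack; pop the top while the last three entries make a non-left turn (cross product ≤ 0).
  4. Final stack is the convex hull in CCW order: (-6, -9), (8, 3), (3, 8), (-4, 10), (-8, 4).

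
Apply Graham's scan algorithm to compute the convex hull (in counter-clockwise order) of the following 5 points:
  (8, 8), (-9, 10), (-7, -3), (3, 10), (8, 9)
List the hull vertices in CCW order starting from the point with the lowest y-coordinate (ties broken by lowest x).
Hull (CCW) = [(-7, -3), (8, 8), (8, 9), (3, 10), (-9, 10)]

Graham scan procedure:
  1. Find the pivot p₀ = point with lowest y (tie → lowest x): (-7, -3).
  2. Sort the remaining points by polar angle around p₀.
  3. Walk through sorted points, maintaining a stack; pop the top while the last three entries make a non-left turn (cross product ≤ 0).
  4. Final stack is the convex hull in CCW order: (-7, -3), (8, 8), (8, 9), (3, 10), (-9, 10).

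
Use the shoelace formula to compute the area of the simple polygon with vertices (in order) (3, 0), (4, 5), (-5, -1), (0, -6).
Area = 42

Shoelace formula: Area = (1/2) |Σ_i (x_i · y_{i+1} − x_{i+1} · y_i)| (indices mod n). Compute each cross term:
  (3)(5) − (4)(0) = 15
  (4)(-1) − (-5)(5) = 21
  (-5)(-6) − (0)(-1) = 30
  (0)(0) − (3)(-6) = 18
Sum = 84, so (signed) Area = 84/2 = 42, |Area| = 42.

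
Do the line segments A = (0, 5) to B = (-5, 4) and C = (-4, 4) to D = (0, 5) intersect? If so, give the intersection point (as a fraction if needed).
Yes; intersection at (0, 5) (t = 0 on AB, s = 1 on CD)

Parametrize AB as A + t(B − A) = (0 + -5 t, 5 + -1 t) and CD as C + s(D − C) = (-4 + 4 s, 4 + 1 s). Solve the linear system for (t, s). Determinant = 1 ≠ 0, so a unique intersection of the containing lines exists. Solution: t = 0, s = 1 — both in [0, 1], so the segments cross. Intersection point: (0, 5).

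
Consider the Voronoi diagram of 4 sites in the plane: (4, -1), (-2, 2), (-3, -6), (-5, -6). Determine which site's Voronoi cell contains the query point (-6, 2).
Nearest site = (-2, 2)

The Voronoi cell of site s contains exactly those query points closer to s than to any other site. Compute squared distances from q = (-6, 2) to each site:
  (-2 − -6)² + (2 − 2)² = 16
  (-5 − -6)² + (-6 − 2)² = 65
  (-3 − -6)² + (-6 − 2)² = 73
  (4 − -6)² + (-1 − 2)² = 109
Minimum is attained by (-2, 2), so q lies in its Voronoi cell.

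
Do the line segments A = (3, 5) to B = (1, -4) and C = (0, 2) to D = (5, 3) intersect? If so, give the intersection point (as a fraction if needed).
Yes; intersection at (105/43, 107/43) (t = 12/43 on AB, s = 21/43 on CD)

Parametrize AB as A + t(B − A) = (3 + -2 t, 5 + -9 t) and CD as C + s(D − C) = (0 + 5 s, 2 + 1 s). Solve the linear system for (t, s). Determinant = -43 ≠ 0, so a unique intersection of the containing lines exists. Solution: t = 12/43, s = 21/43 — both in [0, 1], so the segments cross. Intersection point: (105/43, 107/43).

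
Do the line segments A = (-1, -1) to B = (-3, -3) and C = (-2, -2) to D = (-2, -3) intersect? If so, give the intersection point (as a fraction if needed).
Yes; intersection at (-2, -2) (t = 1/2 on AB, s = 0 on CD)

Parametrize AB as A + t(B − A) = (-1 + -2 t, -1 + -2 t) and CD as C + s(D − C) = (-2 + 0 s, -2 + -1 s). Solve the linear system for (t, s). Determinant = -2 ≠ 0, so a unique intersection of the containing lines exists. Solution: t = 1/2, s = 0 — both in [0, 1], so the segments cross. Intersection point: (-2, -2).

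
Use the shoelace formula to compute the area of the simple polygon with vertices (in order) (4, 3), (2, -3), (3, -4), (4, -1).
Area = 6

Shoelace formula: Area = (1/2) |Σ_i (x_i · y_{i+1} − x_{i+1} · y_i)| (indices mod n). Compute each cross term:
  (4)(-3) − (2)(3) = -18
  (2)(-4) − (3)(-3) = 1
  (3)(-1) − (4)(-4) = 13
  (4)(3) − (4)(-1) = 16
Sum = 12, so (signed) Area = 12/2 = 6, |Area| = 6.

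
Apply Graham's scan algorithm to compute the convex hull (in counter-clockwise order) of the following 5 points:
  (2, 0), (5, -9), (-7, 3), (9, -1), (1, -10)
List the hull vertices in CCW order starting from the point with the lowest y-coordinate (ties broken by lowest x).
Hull (CCW) = [(1, -10), (5, -9), (9, -1), (-7, 3)]

Graham scan procedure:
  1. Find the pivot p₀ = point with lowest y (tie → lowest x): (1, -10).
  2. Sort the remaining points by polar angle around p₀.
  3. Walk through sorted points, maintaining a stack; pop the top while the last three entries make a non-left turn (cross product ≤ 0).
  4. Final stack is the convex hull in CCW order: (1, -10), (5, -9), (9, -1), (-7, 3).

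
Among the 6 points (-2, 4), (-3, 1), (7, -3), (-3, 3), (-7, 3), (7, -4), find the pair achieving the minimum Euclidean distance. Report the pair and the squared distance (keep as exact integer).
Pair = ((7, -3), (7, -4)); squared distance = 1

Compute all C(6, 2) = 15 pairwise squared distances (x_i − x_j)² + (y_i − y_j)². The minimum is 1, attained by the pair ((7, -3), (7, -4)).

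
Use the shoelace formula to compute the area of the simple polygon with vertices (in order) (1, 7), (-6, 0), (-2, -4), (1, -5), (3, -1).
Area = 58

Shoelace formula: Area = (1/2) |Σ_i (x_i · y_{i+1} − x_{i+1} · y_i)| (indices mod n). Compute each cross term:
  (1)(0) − (-6)(7) = 42
  (-6)(-4) − (-2)(0) = 24
  (-2)(-5) − (1)(-4) = 14
  (1)(-1) − (3)(-5) = 14
  (3)(7) − (1)(-1) = 22
Sum = 116, so (signed) Area = 116/2 = 58, |Area| = 58.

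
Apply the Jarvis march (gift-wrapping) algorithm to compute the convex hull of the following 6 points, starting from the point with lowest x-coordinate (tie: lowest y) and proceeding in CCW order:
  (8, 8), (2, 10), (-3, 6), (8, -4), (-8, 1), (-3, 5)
Hull (CCW) = [(-8, 1), (8, -4), (8, 8), (2, 10), (-3, 6)]

Jarvis march: at each step, from the current hull vertex p, select the next vertex q as the point such that every other point lies strictly to the left of (or on) the directed line p → q. (Equivalently: for every other point r, the cross product (q − p) × (r − p) ≥ 0.)
Starting point (lowest x, tie lowest y): (-8, 1). Wrap until returning to start. Resulting hull: (-8, 1), (8, -4), (8, 8), (2, 10), (-3, 6).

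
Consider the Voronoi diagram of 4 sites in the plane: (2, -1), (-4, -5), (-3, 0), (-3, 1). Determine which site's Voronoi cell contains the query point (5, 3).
Nearest site = (2, -1)

The Voronoi cell of site s contains exactly those query points closer to s than to any other site. Compute squared distances from q = (5, 3) to each site:
  (2 − 5)² + (-1 − 3)² = 25
  (-3 − 5)² + (1 − 3)² = 68
  (-3 − 5)² + (0 − 3)² = 73
  (-4 − 5)² + (-5 − 3)² = 145
Minimum is attained by (2, -1), so q lies in its Voronoi cell.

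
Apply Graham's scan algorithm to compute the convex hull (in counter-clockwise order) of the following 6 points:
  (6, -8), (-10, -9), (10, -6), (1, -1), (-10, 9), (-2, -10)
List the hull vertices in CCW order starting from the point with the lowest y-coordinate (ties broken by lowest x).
Hull (CCW) = [(-2, -10), (6, -8), (10, -6), (-10, 9), (-10, -9)]

Graham scan procedure:
  1. Find the pivot p₀ = point with lowest y (tie → lowest x): (-2, -10).
  2. Sort the remaining points by polar angle around p₀.
  3. Walk through sorted points, maintaining a stack; pop the top while the last three entries make a non-left turn (cross product ≤ 0).
  4. Final stack is the convex hull in CCW order: (-2, -10), (6, -8), (10, -6), (-10, 9), (-10, -9).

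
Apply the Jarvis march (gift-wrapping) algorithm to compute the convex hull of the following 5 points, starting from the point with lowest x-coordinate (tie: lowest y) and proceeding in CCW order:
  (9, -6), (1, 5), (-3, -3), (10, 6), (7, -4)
Hull (CCW) = [(-3, -3), (9, -6), (10, 6), (1, 5)]

Jarvis march: at each step, from the current hull vertex p, select the next vertex q as the point such that every other point lies strictly to the left of (or on) the directed line p → q. (Equivalently: for every other point r, the cross product (q − p) × (r − p) ≥ 0.)
Starting point (lowest x, tie lowest y): (-3, -3). Wrap until returning to start. Resulting hull: (-3, -3), (9, -6), (10, 6), (1, 5).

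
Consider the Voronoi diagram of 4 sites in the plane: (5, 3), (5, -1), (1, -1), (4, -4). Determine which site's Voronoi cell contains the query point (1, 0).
Nearest site = (1, -1)

The Voronoi cell of site s contains exactly those query points closer to s than to any other site. Compute squared distances from q = (1, 0) to each site:
  (1 − 1)² + (-1 − 0)² = 1
  (5 − 1)² + (-1 − 0)² = 17
  (4 − 1)² + (-4 − 0)² = 25
  (5 − 1)² + (3 − 0)² = 25
Minimum is attained by (1, -1), so q lies in its Voronoi cell.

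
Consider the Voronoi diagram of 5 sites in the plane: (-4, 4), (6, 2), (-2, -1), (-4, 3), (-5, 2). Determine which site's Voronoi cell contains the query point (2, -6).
Nearest site = (-2, -1)

The Voronoi cell of site s contains exactly those query points closer to s than to any other site. Compute squared distances from q = (2, -6) to each site:
  (-2 − 2)² + (-1 − -6)² = 41
  (6 − 2)² + (2 − -6)² = 80
  (-5 − 2)² + (2 − -6)² = 113
  (-4 − 2)² + (3 − -6)² = 117
  (-4 − 2)² + (4 − -6)² = 136
Minimum is attained by (-2, -1), so q lies in its Voronoi cell.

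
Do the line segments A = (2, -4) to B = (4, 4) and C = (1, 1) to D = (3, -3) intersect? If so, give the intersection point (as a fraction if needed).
Yes; intersection at (5/2, -2) (t = 1/4 on AB, s = 3/4 on CD)

Parametrize AB as A + t(B − A) = (2 + 2 t, -4 + 8 t) and CD as C + s(D − C) = (1 + 2 s, 1 + -4 s). Solve the linear system for (t, s). Determinant = 24 ≠ 0, so a unique intersection of the containing lines exists. Solution: t = 1/4, s = 3/4 — both in [0, 1], so the segments cross. Intersection point: (5/2, -2).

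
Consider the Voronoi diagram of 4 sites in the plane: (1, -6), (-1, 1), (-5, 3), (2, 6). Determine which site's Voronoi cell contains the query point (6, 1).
Nearest site = (2, 6)

The Voronoi cell of site s contains exactly those query points closer to s than to any other site. Compute squared distances from q = (6, 1) to each site:
  (2 − 6)² + (6 − 1)² = 41
  (-1 − 6)² + (1 − 1)² = 49
  (1 − 6)² + (-6 − 1)² = 74
  (-5 − 6)² + (3 − 1)² = 125
Minimum is attained by (2, 6), so q lies in its Voronoi cell.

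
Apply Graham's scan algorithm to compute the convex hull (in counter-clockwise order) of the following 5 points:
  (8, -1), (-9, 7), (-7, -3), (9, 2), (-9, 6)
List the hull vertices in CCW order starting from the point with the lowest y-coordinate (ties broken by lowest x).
Hull (CCW) = [(-7, -3), (8, -1), (9, 2), (-9, 7), (-9, 6)]

Graham scan procedure:
  1. Find the pivot p₀ = point with lowest y (tie → lowest x): (-7, -3).
  2. Sort the remaining points by polar angle around p₀.
  3. Walk through sorted points, maintaining a stack; pop the top while the last three entries make a non-left turn (cross product ≤ 0).
  4. Final stack is the convex hull in CCW order: (-7, -3), (8, -1), (9, 2), (-9, 7), (-9, 6).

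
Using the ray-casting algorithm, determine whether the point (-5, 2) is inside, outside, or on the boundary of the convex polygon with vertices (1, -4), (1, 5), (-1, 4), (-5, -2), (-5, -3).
The point (-5, 2) lies strictly outside the polygon

Cast a horizontal ray to the right from the query point and count how many polygon edges it crosses (each edge strictly once or zero times, handled with the usual half-open convention). 
Parity of crossings → even ⇒ outside.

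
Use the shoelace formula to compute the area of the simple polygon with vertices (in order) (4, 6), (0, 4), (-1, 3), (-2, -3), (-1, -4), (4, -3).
Area = 89/2

Shoelace formula: Area = (1/2) |Σ_i (x_i · y_{i+1} − x_{i+1} · y_i)| (indices mod n). Compute each cross term:
  (4)(4) − (0)(6) = 16
  (0)(3) − (-1)(4) = 4
  (-1)(-3) − (-2)(3) = 9
  (-2)(-4) − (-1)(-3) = 5
  (-1)(-3) − (4)(-4) = 19
  (4)(6) − (4)(-3) = 36
Sum = 89, so (signed) Area = 89/2 = 89/2, |Area| = 89/2.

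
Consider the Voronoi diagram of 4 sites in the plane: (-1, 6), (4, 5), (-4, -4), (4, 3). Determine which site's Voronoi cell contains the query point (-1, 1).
Nearest site = (-1, 6)

The Voronoi cell of site s contains exactly those query points closer to s than to any other site. Compute squared distances from q = (-1, 1) to each site:
  (-1 − -1)² + (6 − 1)² = 25
  (4 − -1)² + (3 − 1)² = 29
  (-4 − -1)² + (-4 − 1)² = 34
  (4 − -1)² + (5 − 1)² = 41
Minimum is attained by (-1, 6), so q lies in its Voronoi cell.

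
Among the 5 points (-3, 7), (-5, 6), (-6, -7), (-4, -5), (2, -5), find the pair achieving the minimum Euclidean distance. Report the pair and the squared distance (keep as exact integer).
Pair = ((-3, 7), (-5, 6)); squared distance = 5

Compute all C(5, 2) = 10 pairwise squared distances (x_i − x_j)² + (y_i − y_j)². The minimum is 5, attained by the pair ((-3, 7), (-5, 6)).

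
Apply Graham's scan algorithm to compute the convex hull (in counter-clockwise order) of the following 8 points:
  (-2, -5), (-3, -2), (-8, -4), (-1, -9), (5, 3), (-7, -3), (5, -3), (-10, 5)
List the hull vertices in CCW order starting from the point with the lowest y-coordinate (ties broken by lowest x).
Hull (CCW) = [(-1, -9), (5, -3), (5, 3), (-10, 5), (-8, -4)]

Graham scan procedure:
  1. Find the pivot p₀ = point with lowest y (tie → lowest x): (-1, -9).
  2. Sort the remaining points by polar angle around p₀.
  3. Walk through sorted points, maintaining a stack; pop the top while the last three entries make a non-left turn (cross product ≤ 0).
  4. Final stack is the convex hull in CCW order: (-1, -9), (5, -3), (5, 3), (-10, 5), (-8, -4).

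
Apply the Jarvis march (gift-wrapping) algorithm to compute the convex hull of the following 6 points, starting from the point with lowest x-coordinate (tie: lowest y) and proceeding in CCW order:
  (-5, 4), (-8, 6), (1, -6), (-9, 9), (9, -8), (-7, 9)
Hull (CCW) = [(-9, 9), (-8, 6), (1, -6), (9, -8), (-7, 9)]

Jarvis march: at each step, from the current hull vertex p, select the next vertex q as the point such that every other point lies strictly to the left of (or on) the directed line p → q. (Equivalently: for every other point r, the cross product (q − p) × (r − p) ≥ 0.)
Starting point (lowest x, tie lowest y): (-9, 9). Wrap until returning to start. Resulting hull: (-9, 9), (-8, 6), (1, -6), (9, -8), (-7, 9).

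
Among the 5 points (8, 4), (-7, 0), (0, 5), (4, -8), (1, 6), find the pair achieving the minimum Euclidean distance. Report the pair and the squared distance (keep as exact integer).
Pair = ((0, 5), (1, 6)); squared distance = 2

Compute all C(5, 2) = 10 pairwise squared distances (x_i − x_j)² + (y_i − y_j)². The minimum is 2, attained by the pair ((0, 5), (1, 6)).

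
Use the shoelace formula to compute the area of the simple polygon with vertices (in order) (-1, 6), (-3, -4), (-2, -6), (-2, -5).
Area = 13/2

Shoelace formula: Area = (1/2) |Σ_i (x_i · y_{i+1} − x_{i+1} · y_i)| (indices mod n). Compute each cross term:
  (-1)(-4) − (-3)(6) = 22
  (-3)(-6) − (-2)(-4) = 10
  (-2)(-5) − (-2)(-6) = -2
  (-2)(6) − (-1)(-5) = -17
Sum = 13, so (signed) Area = 13/2 = 13/2, |Area| = 13/2.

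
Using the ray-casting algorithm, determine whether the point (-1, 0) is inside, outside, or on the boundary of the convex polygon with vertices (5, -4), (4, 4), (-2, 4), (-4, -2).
The point (-1, 0) lies strictly inside the polygon

Cast a horizontal ray to the right from the query point and count how many polygon edges it crosses (each edge strictly once or zero times, handled with the usual half-open convention). 
Parity of crossings → odd ⇒ inside.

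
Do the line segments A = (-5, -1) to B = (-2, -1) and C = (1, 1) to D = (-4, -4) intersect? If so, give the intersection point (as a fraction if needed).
No (intersection of containing lines falls outside at least one segment)

Parametrize and solve: t = 4/3, s = 2/5. At least one of these is outside [0, 1], so the segments do not intersect.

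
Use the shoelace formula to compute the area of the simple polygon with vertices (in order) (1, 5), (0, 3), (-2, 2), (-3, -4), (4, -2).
Area = 67/2

Shoelace formula: Area = (1/2) |Σ_i (x_i · y_{i+1} − x_{i+1} · y_i)| (indices mod n). Compute each cross term:
  (1)(3) − (0)(5) = 3
  (0)(2) − (-2)(3) = 6
  (-2)(-4) − (-3)(2) = 14
  (-3)(-2) − (4)(-4) = 22
  (4)(5) − (1)(-2) = 22
Sum = 67, so (signed) Area = 67/2 = 67/2, |Area| = 67/2.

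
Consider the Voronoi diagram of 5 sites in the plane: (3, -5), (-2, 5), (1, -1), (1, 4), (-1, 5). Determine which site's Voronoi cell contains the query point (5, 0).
Nearest site = (1, -1)

The Voronoi cell of site s contains exactly those query points closer to s than to any other site. Compute squared distances from q = (5, 0) to each site:
  (1 − 5)² + (-1 − 0)² = 17
  (3 − 5)² + (-5 − 0)² = 29
  (1 − 5)² + (4 − 0)² = 32
  (-1 − 5)² + (5 − 0)² = 61
  (-2 − 5)² + (5 − 0)² = 74
Minimum is attained by (1, -1), so q lies in its Voronoi cell.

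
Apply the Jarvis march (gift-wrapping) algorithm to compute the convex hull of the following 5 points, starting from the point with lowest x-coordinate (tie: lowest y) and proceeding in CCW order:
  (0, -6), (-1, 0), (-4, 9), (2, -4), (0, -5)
Hull (CCW) = [(-4, 9), (0, -6), (2, -4)]

Jarvis march: at each step, from the current hull vertex p, select the next vertex q as the point such that every other point lies strictly to the left of (or on) the directed line p → q. (Equivalently: for every other point r, the cross product (q − p) × (r − p) ≥ 0.)
Starting point (lowest x, tie lowest y): (-4, 9). Wrap until returning to start. Resulting hull: (-4, 9), (0, -6), (2, -4).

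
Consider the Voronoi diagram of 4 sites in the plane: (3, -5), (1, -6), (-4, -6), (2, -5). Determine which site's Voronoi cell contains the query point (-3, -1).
Nearest site = (-4, -6)

The Voronoi cell of site s contains exactly those query points closer to s than to any other site. Compute squared distances from q = (-3, -1) to each site:
  (-4 − -3)² + (-6 − -1)² = 26
  (1 − -3)² + (-6 − -1)² = 41
  (2 − -3)² + (-5 − -1)² = 41
  (3 − -3)² + (-5 − -1)² = 52
Minimum is attained by (-4, -6), so q lies in its Voronoi cell.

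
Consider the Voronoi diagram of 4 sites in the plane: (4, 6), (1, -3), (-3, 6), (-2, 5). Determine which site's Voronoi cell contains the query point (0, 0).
Nearest site = (1, -3)

The Voronoi cell of site s contains exactly those query points closer to s than to any other site. Compute squared distances from q = (0, 0) to each site:
  (1 − 0)² + (-3 − 0)² = 10
  (-2 − 0)² + (5 − 0)² = 29
  (-3 − 0)² + (6 − 0)² = 45
  (4 − 0)² + (6 − 0)² = 52
Minimum is attained by (1, -3), so q lies in its Voronoi cell.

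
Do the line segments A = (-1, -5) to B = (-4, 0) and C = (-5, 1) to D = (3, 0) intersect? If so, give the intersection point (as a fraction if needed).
No (intersection of containing lines falls outside at least one segment)

Parametrize and solve: t = 44/37, s = 2/37. At least one of these is outside [0, 1], so the segments do not intersect.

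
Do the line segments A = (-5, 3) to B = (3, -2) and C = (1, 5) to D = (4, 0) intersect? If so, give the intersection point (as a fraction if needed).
No (intersection of containing lines falls outside at least one segment)

Parametrize and solve: t = 36/25, s = 46/25. At least one of these is outside [0, 1], so the segments do not intersect.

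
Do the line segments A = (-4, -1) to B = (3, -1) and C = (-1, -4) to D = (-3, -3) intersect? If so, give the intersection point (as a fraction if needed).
No (intersection of containing lines falls outside at least one segment)

Parametrize and solve: t = -3/7, s = 3. At least one of these is outside [0, 1], so the segments do not intersect.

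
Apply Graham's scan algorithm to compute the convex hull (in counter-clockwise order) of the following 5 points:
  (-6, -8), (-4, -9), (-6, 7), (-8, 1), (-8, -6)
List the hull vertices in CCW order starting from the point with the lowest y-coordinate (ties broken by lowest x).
Hull (CCW) = [(-4, -9), (-6, 7), (-8, 1), (-8, -6), (-6, -8)]

Graham scan procedure:
  1. Find the pivot p₀ = point with lowest y (tie → lowest x): (-4, -9).
  2. Sort the remaining points by polar angle around p₀.
  3. Walk through sorted points, maintaining a stack; pop the top while the last three entries make a non-left turn (cross product ≤ 0).
  4. Final stack is the convex hull in CCW order: (-4, -9), (-6, 7), (-8, 1), (-8, -6), (-6, -8).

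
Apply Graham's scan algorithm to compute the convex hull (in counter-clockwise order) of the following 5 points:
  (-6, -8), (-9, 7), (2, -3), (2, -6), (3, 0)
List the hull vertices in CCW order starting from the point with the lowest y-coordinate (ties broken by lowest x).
Hull (CCW) = [(-6, -8), (2, -6), (3, 0), (-9, 7)]

Graham scan procedure:
  1. Find the pivot p₀ = point with lowest y (tie → lowest x): (-6, -8).
  2. Sort the remaining points by polar angle around p₀.
  3. Walk through sorted points, maintaining a stack; pop the top while the last three entries make a non-left turn (cross product ≤ 0).
  4. Final stack is the convex hull in CCW order: (-6, -8), (2, -6), (3, 0), (-9, 7).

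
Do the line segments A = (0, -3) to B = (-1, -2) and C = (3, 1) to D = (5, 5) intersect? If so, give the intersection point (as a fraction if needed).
No (intersection of containing lines falls outside at least one segment)

Parametrize and solve: t = -2/3, s = -7/6. At least one of these is outside [0, 1], so the segments do not intersect.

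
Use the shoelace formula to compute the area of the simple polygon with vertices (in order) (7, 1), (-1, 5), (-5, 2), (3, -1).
Area = 34

Shoelace formula: Area = (1/2) |Σ_i (x_i · y_{i+1} − x_{i+1} · y_i)| (indices mod n). Compute each cross term:
  (7)(5) − (-1)(1) = 36
  (-1)(2) − (-5)(5) = 23
  (-5)(-1) − (3)(2) = -1
  (3)(1) − (7)(-1) = 10
Sum = 68, so (signed) Area = 68/2 = 34, |Area| = 34.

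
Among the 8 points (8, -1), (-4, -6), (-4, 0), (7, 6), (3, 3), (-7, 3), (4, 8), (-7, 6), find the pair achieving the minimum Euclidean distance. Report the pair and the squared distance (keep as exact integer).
Pair = ((-7, 3), (-7, 6)); squared distance = 9

Compute all C(8, 2) = 28 pairwise squared distances (x_i − x_j)² + (y_i − y_j)². The minimum is 9, attained by the pair ((-7, 3), (-7, 6)).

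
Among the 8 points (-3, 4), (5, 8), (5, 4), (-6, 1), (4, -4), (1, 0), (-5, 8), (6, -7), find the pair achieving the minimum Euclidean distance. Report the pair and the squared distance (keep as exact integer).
Pair = ((4, -4), (6, -7)); squared distance = 13

Compute all C(8, 2) = 28 pairwise squared distances (x_i − x_j)² + (y_i − y_j)². The minimum is 13, attained by the pair ((4, -4), (6, -7)).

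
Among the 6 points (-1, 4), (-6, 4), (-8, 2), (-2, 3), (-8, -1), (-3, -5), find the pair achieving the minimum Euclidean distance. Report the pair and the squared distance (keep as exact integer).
Pair = ((-1, 4), (-2, 3)); squared distance = 2

Compute all C(6, 2) = 15 pairwise squared distances (x_i − x_j)² + (y_i − y_j)². The minimum is 2, attained by the pair ((-1, 4), (-2, 3)).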